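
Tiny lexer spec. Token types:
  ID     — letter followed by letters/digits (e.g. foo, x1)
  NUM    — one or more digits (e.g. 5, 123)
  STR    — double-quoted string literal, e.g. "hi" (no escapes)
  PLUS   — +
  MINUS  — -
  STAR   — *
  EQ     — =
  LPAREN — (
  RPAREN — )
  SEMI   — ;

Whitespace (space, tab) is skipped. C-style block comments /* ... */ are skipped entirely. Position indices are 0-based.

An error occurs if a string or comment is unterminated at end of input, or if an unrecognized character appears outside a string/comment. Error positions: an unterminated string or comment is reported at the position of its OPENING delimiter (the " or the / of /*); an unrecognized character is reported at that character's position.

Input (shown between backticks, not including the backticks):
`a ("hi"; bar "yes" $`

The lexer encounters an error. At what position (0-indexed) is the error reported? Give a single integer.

Answer: 19

Derivation:
pos=0: emit ID 'a' (now at pos=1)
pos=2: emit LPAREN '('
pos=3: enter STRING mode
pos=3: emit STR "hi" (now at pos=7)
pos=7: emit SEMI ';'
pos=9: emit ID 'bar' (now at pos=12)
pos=13: enter STRING mode
pos=13: emit STR "yes" (now at pos=18)
pos=19: ERROR — unrecognized char '$'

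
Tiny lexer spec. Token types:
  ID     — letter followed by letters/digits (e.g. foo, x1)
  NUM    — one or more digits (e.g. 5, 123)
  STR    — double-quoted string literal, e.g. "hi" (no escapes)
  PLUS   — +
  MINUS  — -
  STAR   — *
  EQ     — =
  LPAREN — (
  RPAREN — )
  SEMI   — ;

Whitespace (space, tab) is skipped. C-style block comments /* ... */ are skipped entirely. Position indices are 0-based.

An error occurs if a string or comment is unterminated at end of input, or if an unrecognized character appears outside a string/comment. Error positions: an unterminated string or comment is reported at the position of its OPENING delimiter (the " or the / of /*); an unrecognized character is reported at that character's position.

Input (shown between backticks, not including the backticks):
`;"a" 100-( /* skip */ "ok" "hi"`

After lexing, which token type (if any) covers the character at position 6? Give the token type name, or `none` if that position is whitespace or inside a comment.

pos=0: emit SEMI ';'
pos=1: enter STRING mode
pos=1: emit STR "a" (now at pos=4)
pos=5: emit NUM '100' (now at pos=8)
pos=8: emit MINUS '-'
pos=9: emit LPAREN '('
pos=11: enter COMMENT mode (saw '/*')
exit COMMENT mode (now at pos=21)
pos=22: enter STRING mode
pos=22: emit STR "ok" (now at pos=26)
pos=27: enter STRING mode
pos=27: emit STR "hi" (now at pos=31)
DONE. 7 tokens: [SEMI, STR, NUM, MINUS, LPAREN, STR, STR]
Position 6: char is '0' -> NUM

Answer: NUM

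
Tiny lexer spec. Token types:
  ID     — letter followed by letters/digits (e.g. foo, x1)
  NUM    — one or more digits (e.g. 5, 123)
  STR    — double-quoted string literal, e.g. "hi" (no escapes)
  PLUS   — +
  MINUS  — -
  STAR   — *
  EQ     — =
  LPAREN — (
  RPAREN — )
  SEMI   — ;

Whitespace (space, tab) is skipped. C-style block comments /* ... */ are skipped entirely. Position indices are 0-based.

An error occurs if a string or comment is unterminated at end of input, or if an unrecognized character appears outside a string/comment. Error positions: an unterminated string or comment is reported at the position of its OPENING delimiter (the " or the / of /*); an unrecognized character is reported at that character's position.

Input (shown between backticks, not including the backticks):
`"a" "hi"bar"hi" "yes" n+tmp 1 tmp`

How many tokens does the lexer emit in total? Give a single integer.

pos=0: enter STRING mode
pos=0: emit STR "a" (now at pos=3)
pos=4: enter STRING mode
pos=4: emit STR "hi" (now at pos=8)
pos=8: emit ID 'bar' (now at pos=11)
pos=11: enter STRING mode
pos=11: emit STR "hi" (now at pos=15)
pos=16: enter STRING mode
pos=16: emit STR "yes" (now at pos=21)
pos=22: emit ID 'n' (now at pos=23)
pos=23: emit PLUS '+'
pos=24: emit ID 'tmp' (now at pos=27)
pos=28: emit NUM '1' (now at pos=29)
pos=30: emit ID 'tmp' (now at pos=33)
DONE. 10 tokens: [STR, STR, ID, STR, STR, ID, PLUS, ID, NUM, ID]

Answer: 10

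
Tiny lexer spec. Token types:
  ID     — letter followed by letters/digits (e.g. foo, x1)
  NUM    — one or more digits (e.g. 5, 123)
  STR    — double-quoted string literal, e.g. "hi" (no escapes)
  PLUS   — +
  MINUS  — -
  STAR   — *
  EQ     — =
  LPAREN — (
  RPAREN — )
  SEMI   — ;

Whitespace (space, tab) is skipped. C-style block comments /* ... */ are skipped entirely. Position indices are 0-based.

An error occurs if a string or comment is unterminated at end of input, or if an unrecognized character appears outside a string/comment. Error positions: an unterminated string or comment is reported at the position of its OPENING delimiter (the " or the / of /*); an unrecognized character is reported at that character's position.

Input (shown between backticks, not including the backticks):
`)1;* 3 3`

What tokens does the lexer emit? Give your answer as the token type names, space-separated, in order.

pos=0: emit RPAREN ')'
pos=1: emit NUM '1' (now at pos=2)
pos=2: emit SEMI ';'
pos=3: emit STAR '*'
pos=5: emit NUM '3' (now at pos=6)
pos=7: emit NUM '3' (now at pos=8)
DONE. 6 tokens: [RPAREN, NUM, SEMI, STAR, NUM, NUM]

Answer: RPAREN NUM SEMI STAR NUM NUM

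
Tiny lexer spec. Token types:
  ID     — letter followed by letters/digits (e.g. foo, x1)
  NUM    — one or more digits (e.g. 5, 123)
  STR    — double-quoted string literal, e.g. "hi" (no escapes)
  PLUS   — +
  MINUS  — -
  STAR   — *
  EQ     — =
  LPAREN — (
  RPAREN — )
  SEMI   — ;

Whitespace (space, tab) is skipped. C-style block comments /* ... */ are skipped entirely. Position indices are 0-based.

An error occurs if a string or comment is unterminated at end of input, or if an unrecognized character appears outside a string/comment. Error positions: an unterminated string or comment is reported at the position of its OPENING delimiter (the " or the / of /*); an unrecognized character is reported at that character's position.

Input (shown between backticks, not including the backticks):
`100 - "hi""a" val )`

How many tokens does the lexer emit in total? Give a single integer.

Answer: 6

Derivation:
pos=0: emit NUM '100' (now at pos=3)
pos=4: emit MINUS '-'
pos=6: enter STRING mode
pos=6: emit STR "hi" (now at pos=10)
pos=10: enter STRING mode
pos=10: emit STR "a" (now at pos=13)
pos=14: emit ID 'val' (now at pos=17)
pos=18: emit RPAREN ')'
DONE. 6 tokens: [NUM, MINUS, STR, STR, ID, RPAREN]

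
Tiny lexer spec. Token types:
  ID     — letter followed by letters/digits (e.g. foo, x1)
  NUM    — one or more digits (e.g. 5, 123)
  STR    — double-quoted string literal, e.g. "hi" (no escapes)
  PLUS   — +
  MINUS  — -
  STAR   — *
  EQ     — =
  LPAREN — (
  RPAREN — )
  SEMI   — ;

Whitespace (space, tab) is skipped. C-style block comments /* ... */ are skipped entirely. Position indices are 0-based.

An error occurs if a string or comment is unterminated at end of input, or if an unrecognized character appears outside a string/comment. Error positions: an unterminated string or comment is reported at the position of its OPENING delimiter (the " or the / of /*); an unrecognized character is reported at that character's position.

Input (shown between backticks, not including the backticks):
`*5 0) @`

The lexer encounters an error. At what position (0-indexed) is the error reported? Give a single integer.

pos=0: emit STAR '*'
pos=1: emit NUM '5' (now at pos=2)
pos=3: emit NUM '0' (now at pos=4)
pos=4: emit RPAREN ')'
pos=6: ERROR — unrecognized char '@'

Answer: 6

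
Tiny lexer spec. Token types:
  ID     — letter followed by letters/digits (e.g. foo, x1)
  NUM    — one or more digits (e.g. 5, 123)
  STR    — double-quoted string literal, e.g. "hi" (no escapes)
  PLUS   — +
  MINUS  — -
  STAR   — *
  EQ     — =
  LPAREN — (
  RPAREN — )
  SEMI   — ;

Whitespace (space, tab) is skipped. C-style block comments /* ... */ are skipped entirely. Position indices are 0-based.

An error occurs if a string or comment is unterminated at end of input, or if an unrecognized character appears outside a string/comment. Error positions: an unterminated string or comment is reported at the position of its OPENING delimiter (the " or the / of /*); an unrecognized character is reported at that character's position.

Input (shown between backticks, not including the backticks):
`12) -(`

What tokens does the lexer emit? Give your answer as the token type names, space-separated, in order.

Answer: NUM RPAREN MINUS LPAREN

Derivation:
pos=0: emit NUM '12' (now at pos=2)
pos=2: emit RPAREN ')'
pos=4: emit MINUS '-'
pos=5: emit LPAREN '('
DONE. 4 tokens: [NUM, RPAREN, MINUS, LPAREN]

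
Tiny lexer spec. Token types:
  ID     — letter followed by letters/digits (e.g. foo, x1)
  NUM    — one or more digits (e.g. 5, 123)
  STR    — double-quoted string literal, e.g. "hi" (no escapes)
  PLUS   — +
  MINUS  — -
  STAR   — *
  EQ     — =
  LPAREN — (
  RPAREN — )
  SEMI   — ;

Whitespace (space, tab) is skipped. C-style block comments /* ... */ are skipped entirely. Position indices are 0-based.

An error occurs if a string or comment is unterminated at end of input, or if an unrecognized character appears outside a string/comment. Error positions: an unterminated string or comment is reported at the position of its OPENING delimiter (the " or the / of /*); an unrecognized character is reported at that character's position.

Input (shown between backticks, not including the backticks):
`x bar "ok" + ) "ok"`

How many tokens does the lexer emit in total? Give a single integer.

Answer: 6

Derivation:
pos=0: emit ID 'x' (now at pos=1)
pos=2: emit ID 'bar' (now at pos=5)
pos=6: enter STRING mode
pos=6: emit STR "ok" (now at pos=10)
pos=11: emit PLUS '+'
pos=13: emit RPAREN ')'
pos=15: enter STRING mode
pos=15: emit STR "ok" (now at pos=19)
DONE. 6 tokens: [ID, ID, STR, PLUS, RPAREN, STR]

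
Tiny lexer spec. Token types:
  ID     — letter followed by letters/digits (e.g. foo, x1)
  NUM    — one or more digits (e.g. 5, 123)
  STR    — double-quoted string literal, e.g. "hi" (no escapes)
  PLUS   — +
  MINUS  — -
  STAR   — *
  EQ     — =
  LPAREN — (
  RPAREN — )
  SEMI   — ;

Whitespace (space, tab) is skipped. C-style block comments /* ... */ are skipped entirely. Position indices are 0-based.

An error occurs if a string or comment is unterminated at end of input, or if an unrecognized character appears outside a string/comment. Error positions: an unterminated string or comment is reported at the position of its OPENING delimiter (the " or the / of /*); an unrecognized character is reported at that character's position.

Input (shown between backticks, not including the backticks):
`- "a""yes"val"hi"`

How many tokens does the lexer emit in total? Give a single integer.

Answer: 5

Derivation:
pos=0: emit MINUS '-'
pos=2: enter STRING mode
pos=2: emit STR "a" (now at pos=5)
pos=5: enter STRING mode
pos=5: emit STR "yes" (now at pos=10)
pos=10: emit ID 'val' (now at pos=13)
pos=13: enter STRING mode
pos=13: emit STR "hi" (now at pos=17)
DONE. 5 tokens: [MINUS, STR, STR, ID, STR]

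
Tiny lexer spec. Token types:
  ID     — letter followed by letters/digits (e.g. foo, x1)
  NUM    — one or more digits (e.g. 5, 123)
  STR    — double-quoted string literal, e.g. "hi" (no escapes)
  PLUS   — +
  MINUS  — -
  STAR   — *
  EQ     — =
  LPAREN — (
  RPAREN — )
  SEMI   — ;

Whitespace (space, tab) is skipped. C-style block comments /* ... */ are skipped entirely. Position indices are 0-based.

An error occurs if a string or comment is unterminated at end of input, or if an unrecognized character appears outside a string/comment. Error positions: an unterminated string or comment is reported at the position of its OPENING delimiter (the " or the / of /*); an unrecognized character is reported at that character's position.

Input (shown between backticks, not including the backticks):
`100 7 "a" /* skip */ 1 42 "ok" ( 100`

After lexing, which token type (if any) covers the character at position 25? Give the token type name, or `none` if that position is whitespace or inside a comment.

Answer: none

Derivation:
pos=0: emit NUM '100' (now at pos=3)
pos=4: emit NUM '7' (now at pos=5)
pos=6: enter STRING mode
pos=6: emit STR "a" (now at pos=9)
pos=10: enter COMMENT mode (saw '/*')
exit COMMENT mode (now at pos=20)
pos=21: emit NUM '1' (now at pos=22)
pos=23: emit NUM '42' (now at pos=25)
pos=26: enter STRING mode
pos=26: emit STR "ok" (now at pos=30)
pos=31: emit LPAREN '('
pos=33: emit NUM '100' (now at pos=36)
DONE. 8 tokens: [NUM, NUM, STR, NUM, NUM, STR, LPAREN, NUM]
Position 25: char is ' ' -> none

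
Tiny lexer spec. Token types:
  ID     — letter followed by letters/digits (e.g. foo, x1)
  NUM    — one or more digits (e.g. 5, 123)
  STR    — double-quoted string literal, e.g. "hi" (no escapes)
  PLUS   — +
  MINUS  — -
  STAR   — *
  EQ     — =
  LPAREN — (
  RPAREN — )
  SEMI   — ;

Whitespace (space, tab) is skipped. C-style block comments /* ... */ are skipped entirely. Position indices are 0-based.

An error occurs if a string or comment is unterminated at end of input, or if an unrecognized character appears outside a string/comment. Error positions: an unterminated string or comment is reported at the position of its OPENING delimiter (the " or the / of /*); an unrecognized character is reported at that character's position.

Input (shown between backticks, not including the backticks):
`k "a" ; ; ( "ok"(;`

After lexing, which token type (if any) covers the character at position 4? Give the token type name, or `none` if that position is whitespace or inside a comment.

pos=0: emit ID 'k' (now at pos=1)
pos=2: enter STRING mode
pos=2: emit STR "a" (now at pos=5)
pos=6: emit SEMI ';'
pos=8: emit SEMI ';'
pos=10: emit LPAREN '('
pos=12: enter STRING mode
pos=12: emit STR "ok" (now at pos=16)
pos=16: emit LPAREN '('
pos=17: emit SEMI ';'
DONE. 8 tokens: [ID, STR, SEMI, SEMI, LPAREN, STR, LPAREN, SEMI]
Position 4: char is '"' -> STR

Answer: STR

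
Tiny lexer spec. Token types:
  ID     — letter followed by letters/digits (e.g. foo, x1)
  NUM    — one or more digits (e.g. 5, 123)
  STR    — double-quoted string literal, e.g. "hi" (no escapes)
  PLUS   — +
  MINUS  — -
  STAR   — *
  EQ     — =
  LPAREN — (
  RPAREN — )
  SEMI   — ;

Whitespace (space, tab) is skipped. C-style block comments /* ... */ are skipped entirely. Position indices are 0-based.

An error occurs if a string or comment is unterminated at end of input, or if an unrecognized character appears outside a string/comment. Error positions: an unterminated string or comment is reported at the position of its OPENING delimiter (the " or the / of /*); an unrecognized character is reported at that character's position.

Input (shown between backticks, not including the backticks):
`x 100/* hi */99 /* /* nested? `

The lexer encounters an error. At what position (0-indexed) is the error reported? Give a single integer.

Answer: 16

Derivation:
pos=0: emit ID 'x' (now at pos=1)
pos=2: emit NUM '100' (now at pos=5)
pos=5: enter COMMENT mode (saw '/*')
exit COMMENT mode (now at pos=13)
pos=13: emit NUM '99' (now at pos=15)
pos=16: enter COMMENT mode (saw '/*')
pos=16: ERROR — unterminated comment (reached EOF)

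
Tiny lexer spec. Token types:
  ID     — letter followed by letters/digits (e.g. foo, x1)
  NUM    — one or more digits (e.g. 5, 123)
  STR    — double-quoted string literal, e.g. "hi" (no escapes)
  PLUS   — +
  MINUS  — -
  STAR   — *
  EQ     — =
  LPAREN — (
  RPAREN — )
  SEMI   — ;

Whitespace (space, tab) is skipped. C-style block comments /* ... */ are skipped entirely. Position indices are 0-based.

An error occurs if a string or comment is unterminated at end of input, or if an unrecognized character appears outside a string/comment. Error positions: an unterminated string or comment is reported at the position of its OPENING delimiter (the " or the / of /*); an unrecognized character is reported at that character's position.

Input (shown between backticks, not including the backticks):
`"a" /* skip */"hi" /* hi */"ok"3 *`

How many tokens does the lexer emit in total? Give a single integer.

pos=0: enter STRING mode
pos=0: emit STR "a" (now at pos=3)
pos=4: enter COMMENT mode (saw '/*')
exit COMMENT mode (now at pos=14)
pos=14: enter STRING mode
pos=14: emit STR "hi" (now at pos=18)
pos=19: enter COMMENT mode (saw '/*')
exit COMMENT mode (now at pos=27)
pos=27: enter STRING mode
pos=27: emit STR "ok" (now at pos=31)
pos=31: emit NUM '3' (now at pos=32)
pos=33: emit STAR '*'
DONE. 5 tokens: [STR, STR, STR, NUM, STAR]

Answer: 5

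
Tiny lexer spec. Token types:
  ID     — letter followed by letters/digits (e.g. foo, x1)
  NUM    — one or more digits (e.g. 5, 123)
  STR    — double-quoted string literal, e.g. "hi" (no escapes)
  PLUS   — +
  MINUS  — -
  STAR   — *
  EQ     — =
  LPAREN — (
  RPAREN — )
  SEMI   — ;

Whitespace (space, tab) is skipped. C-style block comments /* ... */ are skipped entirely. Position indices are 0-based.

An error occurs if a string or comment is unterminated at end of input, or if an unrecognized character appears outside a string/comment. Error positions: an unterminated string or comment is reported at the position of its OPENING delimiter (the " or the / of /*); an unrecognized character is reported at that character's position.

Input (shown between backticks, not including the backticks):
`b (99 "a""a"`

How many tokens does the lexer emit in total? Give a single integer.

pos=0: emit ID 'b' (now at pos=1)
pos=2: emit LPAREN '('
pos=3: emit NUM '99' (now at pos=5)
pos=6: enter STRING mode
pos=6: emit STR "a" (now at pos=9)
pos=9: enter STRING mode
pos=9: emit STR "a" (now at pos=12)
DONE. 5 tokens: [ID, LPAREN, NUM, STR, STR]

Answer: 5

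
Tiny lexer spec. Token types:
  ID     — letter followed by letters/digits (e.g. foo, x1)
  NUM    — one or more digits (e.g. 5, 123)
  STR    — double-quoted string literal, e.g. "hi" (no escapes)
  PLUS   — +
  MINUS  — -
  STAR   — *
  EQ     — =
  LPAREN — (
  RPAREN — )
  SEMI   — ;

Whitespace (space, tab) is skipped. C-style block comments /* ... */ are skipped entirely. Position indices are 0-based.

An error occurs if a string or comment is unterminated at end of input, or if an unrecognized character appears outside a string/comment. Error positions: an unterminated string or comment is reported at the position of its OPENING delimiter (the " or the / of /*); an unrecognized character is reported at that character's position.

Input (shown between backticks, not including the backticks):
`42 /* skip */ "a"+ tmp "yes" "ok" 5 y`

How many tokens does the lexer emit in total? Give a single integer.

Answer: 8

Derivation:
pos=0: emit NUM '42' (now at pos=2)
pos=3: enter COMMENT mode (saw '/*')
exit COMMENT mode (now at pos=13)
pos=14: enter STRING mode
pos=14: emit STR "a" (now at pos=17)
pos=17: emit PLUS '+'
pos=19: emit ID 'tmp' (now at pos=22)
pos=23: enter STRING mode
pos=23: emit STR "yes" (now at pos=28)
pos=29: enter STRING mode
pos=29: emit STR "ok" (now at pos=33)
pos=34: emit NUM '5' (now at pos=35)
pos=36: emit ID 'y' (now at pos=37)
DONE. 8 tokens: [NUM, STR, PLUS, ID, STR, STR, NUM, ID]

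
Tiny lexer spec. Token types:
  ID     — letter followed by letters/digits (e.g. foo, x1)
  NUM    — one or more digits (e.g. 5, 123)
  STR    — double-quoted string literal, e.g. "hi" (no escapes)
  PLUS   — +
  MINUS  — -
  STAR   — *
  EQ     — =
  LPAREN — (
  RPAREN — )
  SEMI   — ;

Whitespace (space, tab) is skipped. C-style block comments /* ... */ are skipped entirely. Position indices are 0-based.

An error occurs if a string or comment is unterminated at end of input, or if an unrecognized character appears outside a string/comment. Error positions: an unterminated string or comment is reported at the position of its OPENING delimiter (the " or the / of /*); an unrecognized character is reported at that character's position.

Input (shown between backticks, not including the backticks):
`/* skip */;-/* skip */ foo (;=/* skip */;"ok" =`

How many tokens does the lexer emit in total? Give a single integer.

Answer: 9

Derivation:
pos=0: enter COMMENT mode (saw '/*')
exit COMMENT mode (now at pos=10)
pos=10: emit SEMI ';'
pos=11: emit MINUS '-'
pos=12: enter COMMENT mode (saw '/*')
exit COMMENT mode (now at pos=22)
pos=23: emit ID 'foo' (now at pos=26)
pos=27: emit LPAREN '('
pos=28: emit SEMI ';'
pos=29: emit EQ '='
pos=30: enter COMMENT mode (saw '/*')
exit COMMENT mode (now at pos=40)
pos=40: emit SEMI ';'
pos=41: enter STRING mode
pos=41: emit STR "ok" (now at pos=45)
pos=46: emit EQ '='
DONE. 9 tokens: [SEMI, MINUS, ID, LPAREN, SEMI, EQ, SEMI, STR, EQ]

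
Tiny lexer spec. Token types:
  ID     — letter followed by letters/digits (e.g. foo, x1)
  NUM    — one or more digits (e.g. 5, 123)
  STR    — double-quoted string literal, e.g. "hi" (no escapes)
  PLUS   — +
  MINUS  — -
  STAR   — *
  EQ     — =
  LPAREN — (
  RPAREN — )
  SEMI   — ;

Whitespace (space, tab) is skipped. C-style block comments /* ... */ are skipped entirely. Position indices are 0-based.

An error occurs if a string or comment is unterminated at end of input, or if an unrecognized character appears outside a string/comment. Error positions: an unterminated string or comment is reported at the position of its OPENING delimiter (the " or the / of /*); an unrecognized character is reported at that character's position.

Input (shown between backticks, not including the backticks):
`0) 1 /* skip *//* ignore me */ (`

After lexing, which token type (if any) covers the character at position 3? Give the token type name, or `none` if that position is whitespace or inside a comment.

Answer: NUM

Derivation:
pos=0: emit NUM '0' (now at pos=1)
pos=1: emit RPAREN ')'
pos=3: emit NUM '1' (now at pos=4)
pos=5: enter COMMENT mode (saw '/*')
exit COMMENT mode (now at pos=15)
pos=15: enter COMMENT mode (saw '/*')
exit COMMENT mode (now at pos=30)
pos=31: emit LPAREN '('
DONE. 4 tokens: [NUM, RPAREN, NUM, LPAREN]
Position 3: char is '1' -> NUM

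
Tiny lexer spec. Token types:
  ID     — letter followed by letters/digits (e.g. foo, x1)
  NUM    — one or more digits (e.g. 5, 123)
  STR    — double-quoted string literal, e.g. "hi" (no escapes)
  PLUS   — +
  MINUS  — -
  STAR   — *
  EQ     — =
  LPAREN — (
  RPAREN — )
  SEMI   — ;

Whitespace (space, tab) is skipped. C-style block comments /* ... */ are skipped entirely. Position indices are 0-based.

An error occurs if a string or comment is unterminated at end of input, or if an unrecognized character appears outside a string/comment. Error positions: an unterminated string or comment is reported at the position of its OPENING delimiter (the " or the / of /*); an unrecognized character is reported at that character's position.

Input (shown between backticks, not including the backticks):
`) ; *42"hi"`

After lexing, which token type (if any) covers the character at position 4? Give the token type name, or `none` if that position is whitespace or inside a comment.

pos=0: emit RPAREN ')'
pos=2: emit SEMI ';'
pos=4: emit STAR '*'
pos=5: emit NUM '42' (now at pos=7)
pos=7: enter STRING mode
pos=7: emit STR "hi" (now at pos=11)
DONE. 5 tokens: [RPAREN, SEMI, STAR, NUM, STR]
Position 4: char is '*' -> STAR

Answer: STAR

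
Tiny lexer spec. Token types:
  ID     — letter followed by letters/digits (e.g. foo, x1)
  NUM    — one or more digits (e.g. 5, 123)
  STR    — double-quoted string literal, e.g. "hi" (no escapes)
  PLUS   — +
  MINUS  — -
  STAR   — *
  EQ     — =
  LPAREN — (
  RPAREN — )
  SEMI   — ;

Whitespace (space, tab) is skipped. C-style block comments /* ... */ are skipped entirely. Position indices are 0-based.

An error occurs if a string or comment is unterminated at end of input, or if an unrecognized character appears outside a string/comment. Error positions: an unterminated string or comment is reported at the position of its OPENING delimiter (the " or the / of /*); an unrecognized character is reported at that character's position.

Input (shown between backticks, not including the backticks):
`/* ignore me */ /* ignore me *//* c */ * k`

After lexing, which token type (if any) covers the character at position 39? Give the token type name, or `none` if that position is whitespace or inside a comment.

Answer: STAR

Derivation:
pos=0: enter COMMENT mode (saw '/*')
exit COMMENT mode (now at pos=15)
pos=16: enter COMMENT mode (saw '/*')
exit COMMENT mode (now at pos=31)
pos=31: enter COMMENT mode (saw '/*')
exit COMMENT mode (now at pos=38)
pos=39: emit STAR '*'
pos=41: emit ID 'k' (now at pos=42)
DONE. 2 tokens: [STAR, ID]
Position 39: char is '*' -> STAR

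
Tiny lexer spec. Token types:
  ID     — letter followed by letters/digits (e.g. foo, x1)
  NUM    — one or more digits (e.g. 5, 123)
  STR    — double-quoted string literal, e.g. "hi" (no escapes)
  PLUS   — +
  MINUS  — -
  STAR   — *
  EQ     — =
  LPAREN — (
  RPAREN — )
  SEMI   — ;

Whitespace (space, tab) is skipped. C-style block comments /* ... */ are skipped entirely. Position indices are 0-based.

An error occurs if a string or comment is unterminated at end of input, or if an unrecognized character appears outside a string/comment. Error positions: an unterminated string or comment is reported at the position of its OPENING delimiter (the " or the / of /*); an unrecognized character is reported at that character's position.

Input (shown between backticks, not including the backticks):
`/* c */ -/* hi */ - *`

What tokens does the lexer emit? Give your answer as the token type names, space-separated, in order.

pos=0: enter COMMENT mode (saw '/*')
exit COMMENT mode (now at pos=7)
pos=8: emit MINUS '-'
pos=9: enter COMMENT mode (saw '/*')
exit COMMENT mode (now at pos=17)
pos=18: emit MINUS '-'
pos=20: emit STAR '*'
DONE. 3 tokens: [MINUS, MINUS, STAR]

Answer: MINUS MINUS STAR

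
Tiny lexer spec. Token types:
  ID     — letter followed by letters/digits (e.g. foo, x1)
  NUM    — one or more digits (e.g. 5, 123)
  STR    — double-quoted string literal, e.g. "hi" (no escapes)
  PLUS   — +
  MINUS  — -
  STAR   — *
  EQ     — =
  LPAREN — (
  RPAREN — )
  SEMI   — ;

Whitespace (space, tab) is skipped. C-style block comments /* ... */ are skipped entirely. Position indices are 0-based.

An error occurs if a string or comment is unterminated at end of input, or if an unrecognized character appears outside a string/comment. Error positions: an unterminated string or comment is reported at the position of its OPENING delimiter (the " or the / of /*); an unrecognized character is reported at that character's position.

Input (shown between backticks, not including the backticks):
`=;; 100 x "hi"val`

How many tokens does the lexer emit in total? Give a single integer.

Answer: 7

Derivation:
pos=0: emit EQ '='
pos=1: emit SEMI ';'
pos=2: emit SEMI ';'
pos=4: emit NUM '100' (now at pos=7)
pos=8: emit ID 'x' (now at pos=9)
pos=10: enter STRING mode
pos=10: emit STR "hi" (now at pos=14)
pos=14: emit ID 'val' (now at pos=17)
DONE. 7 tokens: [EQ, SEMI, SEMI, NUM, ID, STR, ID]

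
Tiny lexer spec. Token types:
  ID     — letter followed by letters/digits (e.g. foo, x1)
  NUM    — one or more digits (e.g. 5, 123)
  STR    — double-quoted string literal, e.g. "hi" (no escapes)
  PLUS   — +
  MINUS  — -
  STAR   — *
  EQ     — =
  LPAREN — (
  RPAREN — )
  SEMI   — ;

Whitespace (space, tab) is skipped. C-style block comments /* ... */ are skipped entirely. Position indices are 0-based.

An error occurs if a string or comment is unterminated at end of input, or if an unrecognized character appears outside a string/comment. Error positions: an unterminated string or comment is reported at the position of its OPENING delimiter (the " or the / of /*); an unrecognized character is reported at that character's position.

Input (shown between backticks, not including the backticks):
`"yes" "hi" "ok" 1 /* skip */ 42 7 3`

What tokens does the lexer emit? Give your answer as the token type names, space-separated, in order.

Answer: STR STR STR NUM NUM NUM NUM

Derivation:
pos=0: enter STRING mode
pos=0: emit STR "yes" (now at pos=5)
pos=6: enter STRING mode
pos=6: emit STR "hi" (now at pos=10)
pos=11: enter STRING mode
pos=11: emit STR "ok" (now at pos=15)
pos=16: emit NUM '1' (now at pos=17)
pos=18: enter COMMENT mode (saw '/*')
exit COMMENT mode (now at pos=28)
pos=29: emit NUM '42' (now at pos=31)
pos=32: emit NUM '7' (now at pos=33)
pos=34: emit NUM '3' (now at pos=35)
DONE. 7 tokens: [STR, STR, STR, NUM, NUM, NUM, NUM]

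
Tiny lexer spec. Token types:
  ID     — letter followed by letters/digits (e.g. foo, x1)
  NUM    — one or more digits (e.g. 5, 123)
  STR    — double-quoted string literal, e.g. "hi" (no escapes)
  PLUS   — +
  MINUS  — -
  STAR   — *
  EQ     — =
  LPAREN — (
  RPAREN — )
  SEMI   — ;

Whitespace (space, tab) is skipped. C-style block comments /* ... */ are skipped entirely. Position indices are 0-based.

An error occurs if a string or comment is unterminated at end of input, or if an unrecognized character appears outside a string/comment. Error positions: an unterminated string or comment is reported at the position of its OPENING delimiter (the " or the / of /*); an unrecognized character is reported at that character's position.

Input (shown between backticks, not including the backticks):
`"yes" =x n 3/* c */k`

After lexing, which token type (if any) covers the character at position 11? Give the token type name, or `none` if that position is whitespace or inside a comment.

Answer: NUM

Derivation:
pos=0: enter STRING mode
pos=0: emit STR "yes" (now at pos=5)
pos=6: emit EQ '='
pos=7: emit ID 'x' (now at pos=8)
pos=9: emit ID 'n' (now at pos=10)
pos=11: emit NUM '3' (now at pos=12)
pos=12: enter COMMENT mode (saw '/*')
exit COMMENT mode (now at pos=19)
pos=19: emit ID 'k' (now at pos=20)
DONE. 6 tokens: [STR, EQ, ID, ID, NUM, ID]
Position 11: char is '3' -> NUM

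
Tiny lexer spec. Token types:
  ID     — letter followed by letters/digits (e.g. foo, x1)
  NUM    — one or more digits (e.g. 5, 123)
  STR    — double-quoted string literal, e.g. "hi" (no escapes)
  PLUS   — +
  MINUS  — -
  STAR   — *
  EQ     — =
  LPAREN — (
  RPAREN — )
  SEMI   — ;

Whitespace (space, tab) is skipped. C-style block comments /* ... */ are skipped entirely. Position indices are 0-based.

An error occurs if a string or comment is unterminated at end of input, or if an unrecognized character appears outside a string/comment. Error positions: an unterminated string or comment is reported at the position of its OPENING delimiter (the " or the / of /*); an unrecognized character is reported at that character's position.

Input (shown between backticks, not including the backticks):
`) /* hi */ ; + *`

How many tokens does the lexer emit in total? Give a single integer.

Answer: 4

Derivation:
pos=0: emit RPAREN ')'
pos=2: enter COMMENT mode (saw '/*')
exit COMMENT mode (now at pos=10)
pos=11: emit SEMI ';'
pos=13: emit PLUS '+'
pos=15: emit STAR '*'
DONE. 4 tokens: [RPAREN, SEMI, PLUS, STAR]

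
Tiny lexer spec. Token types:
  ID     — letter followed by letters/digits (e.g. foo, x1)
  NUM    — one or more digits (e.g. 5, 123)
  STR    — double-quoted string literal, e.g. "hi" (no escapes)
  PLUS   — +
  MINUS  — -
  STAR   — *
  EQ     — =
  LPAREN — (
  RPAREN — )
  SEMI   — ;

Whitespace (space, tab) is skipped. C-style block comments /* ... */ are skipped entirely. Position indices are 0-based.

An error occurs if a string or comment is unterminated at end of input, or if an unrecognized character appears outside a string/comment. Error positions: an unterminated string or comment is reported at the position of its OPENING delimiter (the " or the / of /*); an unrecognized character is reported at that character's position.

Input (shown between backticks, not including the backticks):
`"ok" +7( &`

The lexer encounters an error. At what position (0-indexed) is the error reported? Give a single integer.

Answer: 9

Derivation:
pos=0: enter STRING mode
pos=0: emit STR "ok" (now at pos=4)
pos=5: emit PLUS '+'
pos=6: emit NUM '7' (now at pos=7)
pos=7: emit LPAREN '('
pos=9: ERROR — unrecognized char '&'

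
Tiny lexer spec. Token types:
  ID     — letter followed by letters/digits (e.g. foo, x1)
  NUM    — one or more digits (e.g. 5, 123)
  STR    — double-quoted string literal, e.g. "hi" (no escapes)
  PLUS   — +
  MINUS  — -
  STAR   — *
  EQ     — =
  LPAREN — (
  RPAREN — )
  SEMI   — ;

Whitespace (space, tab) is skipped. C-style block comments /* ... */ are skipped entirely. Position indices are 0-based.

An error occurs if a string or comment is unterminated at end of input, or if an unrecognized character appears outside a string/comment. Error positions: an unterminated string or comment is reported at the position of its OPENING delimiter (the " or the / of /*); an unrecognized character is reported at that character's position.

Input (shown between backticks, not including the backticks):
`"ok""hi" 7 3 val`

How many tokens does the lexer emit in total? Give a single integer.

pos=0: enter STRING mode
pos=0: emit STR "ok" (now at pos=4)
pos=4: enter STRING mode
pos=4: emit STR "hi" (now at pos=8)
pos=9: emit NUM '7' (now at pos=10)
pos=11: emit NUM '3' (now at pos=12)
pos=13: emit ID 'val' (now at pos=16)
DONE. 5 tokens: [STR, STR, NUM, NUM, ID]

Answer: 5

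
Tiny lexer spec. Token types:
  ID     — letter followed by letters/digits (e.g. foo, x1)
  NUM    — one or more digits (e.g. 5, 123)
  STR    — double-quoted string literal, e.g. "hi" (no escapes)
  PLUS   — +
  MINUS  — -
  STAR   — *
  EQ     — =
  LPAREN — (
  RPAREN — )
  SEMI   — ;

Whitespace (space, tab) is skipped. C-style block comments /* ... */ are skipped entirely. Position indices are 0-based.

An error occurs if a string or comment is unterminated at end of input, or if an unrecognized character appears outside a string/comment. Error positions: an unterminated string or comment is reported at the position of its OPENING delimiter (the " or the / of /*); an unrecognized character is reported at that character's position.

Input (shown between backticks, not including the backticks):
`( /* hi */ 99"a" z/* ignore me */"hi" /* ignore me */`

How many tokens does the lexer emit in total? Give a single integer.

pos=0: emit LPAREN '('
pos=2: enter COMMENT mode (saw '/*')
exit COMMENT mode (now at pos=10)
pos=11: emit NUM '99' (now at pos=13)
pos=13: enter STRING mode
pos=13: emit STR "a" (now at pos=16)
pos=17: emit ID 'z' (now at pos=18)
pos=18: enter COMMENT mode (saw '/*')
exit COMMENT mode (now at pos=33)
pos=33: enter STRING mode
pos=33: emit STR "hi" (now at pos=37)
pos=38: enter COMMENT mode (saw '/*')
exit COMMENT mode (now at pos=53)
DONE. 5 tokens: [LPAREN, NUM, STR, ID, STR]

Answer: 5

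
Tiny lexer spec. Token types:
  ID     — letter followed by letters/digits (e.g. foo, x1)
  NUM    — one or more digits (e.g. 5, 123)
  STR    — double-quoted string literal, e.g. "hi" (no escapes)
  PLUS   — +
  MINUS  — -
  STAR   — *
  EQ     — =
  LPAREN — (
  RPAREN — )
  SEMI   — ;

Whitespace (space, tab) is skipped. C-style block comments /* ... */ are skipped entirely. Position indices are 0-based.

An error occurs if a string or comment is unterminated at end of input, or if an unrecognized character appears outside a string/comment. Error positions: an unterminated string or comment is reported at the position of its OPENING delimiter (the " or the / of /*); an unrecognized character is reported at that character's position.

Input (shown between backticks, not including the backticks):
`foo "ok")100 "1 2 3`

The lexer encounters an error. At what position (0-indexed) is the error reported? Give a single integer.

pos=0: emit ID 'foo' (now at pos=3)
pos=4: enter STRING mode
pos=4: emit STR "ok" (now at pos=8)
pos=8: emit RPAREN ')'
pos=9: emit NUM '100' (now at pos=12)
pos=13: enter STRING mode
pos=13: ERROR — unterminated string

Answer: 13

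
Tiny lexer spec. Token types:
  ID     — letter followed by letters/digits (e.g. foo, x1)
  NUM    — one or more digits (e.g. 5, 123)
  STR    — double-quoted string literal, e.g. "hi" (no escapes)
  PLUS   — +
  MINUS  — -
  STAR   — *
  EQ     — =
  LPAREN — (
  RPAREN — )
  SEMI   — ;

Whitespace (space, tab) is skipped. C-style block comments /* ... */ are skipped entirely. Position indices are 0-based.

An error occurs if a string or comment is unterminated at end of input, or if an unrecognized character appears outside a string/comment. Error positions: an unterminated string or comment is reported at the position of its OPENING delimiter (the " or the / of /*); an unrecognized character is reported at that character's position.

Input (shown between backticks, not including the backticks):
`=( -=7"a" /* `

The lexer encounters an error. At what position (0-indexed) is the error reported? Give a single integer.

Answer: 10

Derivation:
pos=0: emit EQ '='
pos=1: emit LPAREN '('
pos=3: emit MINUS '-'
pos=4: emit EQ '='
pos=5: emit NUM '7' (now at pos=6)
pos=6: enter STRING mode
pos=6: emit STR "a" (now at pos=9)
pos=10: enter COMMENT mode (saw '/*')
pos=10: ERROR — unterminated comment (reached EOF)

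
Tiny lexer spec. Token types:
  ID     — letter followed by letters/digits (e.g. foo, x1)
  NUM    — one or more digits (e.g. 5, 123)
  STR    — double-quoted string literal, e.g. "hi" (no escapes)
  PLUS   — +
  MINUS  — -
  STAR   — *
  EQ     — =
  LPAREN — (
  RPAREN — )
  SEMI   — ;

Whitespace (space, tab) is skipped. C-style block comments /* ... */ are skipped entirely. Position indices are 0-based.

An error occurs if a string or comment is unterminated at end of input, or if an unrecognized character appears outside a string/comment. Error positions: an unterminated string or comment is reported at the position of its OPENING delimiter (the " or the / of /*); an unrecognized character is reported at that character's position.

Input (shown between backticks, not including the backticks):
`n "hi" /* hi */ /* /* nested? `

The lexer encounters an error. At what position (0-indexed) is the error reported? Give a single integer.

Answer: 16

Derivation:
pos=0: emit ID 'n' (now at pos=1)
pos=2: enter STRING mode
pos=2: emit STR "hi" (now at pos=6)
pos=7: enter COMMENT mode (saw '/*')
exit COMMENT mode (now at pos=15)
pos=16: enter COMMENT mode (saw '/*')
pos=16: ERROR — unterminated comment (reached EOF)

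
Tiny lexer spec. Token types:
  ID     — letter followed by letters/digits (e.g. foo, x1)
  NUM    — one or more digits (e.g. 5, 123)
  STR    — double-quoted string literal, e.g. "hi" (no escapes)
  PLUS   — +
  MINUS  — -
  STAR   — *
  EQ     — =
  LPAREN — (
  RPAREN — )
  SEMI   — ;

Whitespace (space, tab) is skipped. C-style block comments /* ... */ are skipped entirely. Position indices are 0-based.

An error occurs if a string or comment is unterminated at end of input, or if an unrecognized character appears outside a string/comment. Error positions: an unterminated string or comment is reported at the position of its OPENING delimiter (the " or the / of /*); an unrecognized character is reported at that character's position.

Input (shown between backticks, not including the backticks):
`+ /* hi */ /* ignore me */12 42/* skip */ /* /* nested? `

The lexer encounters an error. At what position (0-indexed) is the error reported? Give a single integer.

pos=0: emit PLUS '+'
pos=2: enter COMMENT mode (saw '/*')
exit COMMENT mode (now at pos=10)
pos=11: enter COMMENT mode (saw '/*')
exit COMMENT mode (now at pos=26)
pos=26: emit NUM '12' (now at pos=28)
pos=29: emit NUM '42' (now at pos=31)
pos=31: enter COMMENT mode (saw '/*')
exit COMMENT mode (now at pos=41)
pos=42: enter COMMENT mode (saw '/*')
pos=42: ERROR — unterminated comment (reached EOF)

Answer: 42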